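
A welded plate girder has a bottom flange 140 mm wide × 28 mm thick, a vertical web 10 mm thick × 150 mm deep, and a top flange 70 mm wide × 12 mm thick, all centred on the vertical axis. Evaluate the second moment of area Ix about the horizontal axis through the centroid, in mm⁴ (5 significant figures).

Ix ≈ 2.7041 × 10⁷ mm⁴

Break the section into simple shapes (no overlaps), measuring from the bottom-left corner of the bounding box.
Bottom plate: 140 × 28, A = 3 920 mm², y = 14 mm, Ī = 256106.7 mm⁴.
Web plate: 10 × 150, A = 1 500 mm², y = 103 mm, Ī = 2 812 500 mm⁴.
Top plate: 70 × 12, A = 840 mm², y = 184 mm, Ī = 10 080 mm⁴.
Centroid: ȳ = ΣA·y / ΣA = 58.13738 mm.
Transfer each piece to the horizontal axis through the centroid using Ī + A·d² with d = y − 58.13738:
  bottom plate: d = -44.13738 mm → contributes +7 892 691 mm⁴
  web plate: d = 44.86262 mm → contributes +5 831 482 mm⁴
  top plate: d = 125.8626 mm → contributes +13 316 855 mm⁴
Total I = 27 041 029 mm⁴.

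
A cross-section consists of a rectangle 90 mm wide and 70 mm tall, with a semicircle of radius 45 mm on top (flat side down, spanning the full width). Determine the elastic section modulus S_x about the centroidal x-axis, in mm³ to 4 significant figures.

Decompose the section into non-overlapping parts with the origin at the bottom-left of its bounding rectangle.
Rectangular body: 90 × 70, A = 6 300 mm², y = 35 mm, Ī = 2 572 500 mm⁴.
Semicircular cap: semicircle r = 45, A = 3180.86 mm², y = 89.0986 mm, Ī = 450 072 mm⁴.
Centroid: ȳ = ΣA·y / ΣA = 53.1503 mm.
Transfer each piece to the centroidal x-axis using Ī + A·d² with d = y − 53.1503:
  rectangular body: d = -18.1503 mm → contributes +4 647 923 mm⁴
  semicircular cap: d = 35.9483 mm → contributes +4 560 644 mm⁴
Total I = 9 208 567 mm⁴.
Extreme fibre distance c = 61.8497 mm; S = I/c = 148 886 mm³.

S_x ≈ 1.489 × 10⁵ mm³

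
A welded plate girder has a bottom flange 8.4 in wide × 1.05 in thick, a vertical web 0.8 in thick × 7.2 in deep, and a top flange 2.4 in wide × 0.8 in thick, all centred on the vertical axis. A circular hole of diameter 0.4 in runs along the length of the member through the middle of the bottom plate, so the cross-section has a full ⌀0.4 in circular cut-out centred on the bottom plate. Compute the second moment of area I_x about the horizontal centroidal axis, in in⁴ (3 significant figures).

I_x ≈ 156 in⁴

Decompose the section into non-overlapping parts with the origin at the bottom-left of its bounding rectangle.
Bottom plate: 8.4 × 1.05, A = 8.82 in², y = 0.525 in, Ī = 0.81034 in⁴.
Web plate: 0.8 × 7.2, A = 5.76 in², y = 4.65 in, Ī = 24.883 in⁴.
Top plate: 2.4 × 0.8, A = 1.92 in², y = 8.65 in, Ī = 0.1024 in⁴.
Hole (subtracted): ⌀0.4, A = 0.12566 in², y = 0.525 in, Ī = 0.0012566 in⁴.
Centroid: ȳ = ΣA·y / ΣA = 2.9288 in.
Transfer each piece to the horizontal centroidal axis using Ī + A·d² with d = y − 2.9288:
  bottom plate: d = -2.4038 in → contributes +51.773 in⁴
  web plate: d = 1.7212 in → contributes +41.948 in⁴
  top plate: d = 5.7212 in → contributes +62.949 in⁴
  hole: d = -2.4038 in → contributes −0.72735 in⁴
Total I = 155.94 in⁴.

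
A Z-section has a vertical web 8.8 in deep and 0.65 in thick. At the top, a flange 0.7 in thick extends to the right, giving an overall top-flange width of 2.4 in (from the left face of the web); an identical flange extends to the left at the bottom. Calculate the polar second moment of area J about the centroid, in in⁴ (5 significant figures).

J ≈ 81.554 in⁴

Decompose the section into non-overlapping parts with the origin at the bottom-left of its bounding rectangle.
Web: 0.65 × 8.8, A = 5.72 in², y = 4.4 in, Ī = 36.91307 in⁴.
Top flange (beyond web): 1.75 × 0.7, A = 1.225 in², y = 8.45 in, Ī = 0.05002083 in⁴.
Bottom flange (beyond web): 1.75 × 0.7, A = 1.225 in², y = 0.35 in, Ī = 0.05002083 in⁴.
Centroid: ȳ = ΣA·y / ΣA = 4.4 in.
Transfer each piece to the centroidal x-axis using Ī + A·d² with d = y − 4.4:
  web: d = 0 in → contributes +36.91307 in⁴
  top flange (beyond web): d = 4.05 in → contributes +20.14308 in⁴
  bottom flange (beyond web): d = -4.05 in → contributes +20.14308 in⁴
Total I = 77.19923 in⁴.
For the y-axis: x̄ = 2.075 in.
Repeating about the centroidal y-axis gives I_y = 4.354652 in⁴.
Polar second moment: J = I_x + I_y = 81.55389 in⁴.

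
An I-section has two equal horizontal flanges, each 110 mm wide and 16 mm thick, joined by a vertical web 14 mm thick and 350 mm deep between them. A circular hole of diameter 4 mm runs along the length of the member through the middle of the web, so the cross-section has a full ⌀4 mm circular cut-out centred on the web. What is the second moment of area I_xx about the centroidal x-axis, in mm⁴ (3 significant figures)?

Split into non-overlapping primitives; take the origin at the lower-left of the bounding box.
Bottom flange: 110 × 16, A = 1 760 mm², y = 8 mm, Ī = 37 547 mm⁴.
Web: 14 × 350, A = 4 900 mm², y = 191 mm, Ī = 50 020 833 mm⁴.
Top flange: 110 × 16, A = 1 760 mm², y = 374 mm, Ī = 37 547 mm⁴.
Hole (subtracted): ⌀4, A = 12.566 mm², y = 191 mm, Ī = 12.566 mm⁴.
By symmetry the centroid is at mid-height, ȳ = 191 mm.
Transfer each piece to the centroidal x-axis using Ī + A·d² with d = y − 191:
  bottom flange: d = -183 mm → contributes +58 978 187 mm⁴
  web: d = 0 mm → contributes +50 020 833 mm⁴
  top flange: d = 183 mm → contributes +58 978 187 mm⁴
  hole: d = 0 mm → contributes −12.566 mm⁴
Total I = 167 977 194 mm⁴.

I_xx ≈ 1.68 × 10⁸ mm⁴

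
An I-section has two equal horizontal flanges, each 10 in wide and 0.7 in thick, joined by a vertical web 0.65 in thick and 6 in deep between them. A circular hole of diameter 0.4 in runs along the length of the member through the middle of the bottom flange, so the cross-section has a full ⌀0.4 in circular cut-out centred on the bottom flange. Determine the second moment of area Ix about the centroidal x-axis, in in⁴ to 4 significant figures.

Ix ≈ 168.0 in⁴

Decompose the section into non-overlapping parts with the origin at the bottom-left of its bounding rectangle.
Bottom flange: 10 × 0.7, A = 7 in², y = 0.35 in, Ī = 0.285833 in⁴.
Web: 0.65 × 6, A = 3.9 in², y = 3.7 in, Ī = 11.7 in⁴.
Top flange: 10 × 0.7, A = 7 in², y = 7.05 in, Ī = 0.285833 in⁴.
Hole (subtracted): ⌀0.4, A = 0.125664 in², y = 0.35 in, Ī = 0.00125664 in⁴.
Centroid: ȳ = ΣA·y / ΣA = 3.72368 in.
Transfer each piece to the centroidal x-axis using Ī + A·d² with d = y − 3.72368:
  bottom flange: d = -3.37368 in → contributes +79.9581 in⁴
  web: d = -0.0236843 in → contributes +11.7022 in⁴
  top flange: d = 3.32632 in → contributes +77.7365 in⁴
  hole: d = -3.37368 in → contributes −1.43153 in⁴
Total I = 167.965 in⁴.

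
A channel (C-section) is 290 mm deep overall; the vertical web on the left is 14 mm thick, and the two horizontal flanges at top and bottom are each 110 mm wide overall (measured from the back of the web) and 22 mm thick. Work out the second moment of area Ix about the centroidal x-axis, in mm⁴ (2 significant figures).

Treat the section as a set of non-overlapping primitives; coordinates are from the bounding-box lower-left.
Web: 14 × 290, A = 4 060 mm², y = 145 mm, Ī = 28 453 833 mm⁴.
Top flange (beyond web): 96 × 22, A = 2 112 mm², y = 279 mm, Ī = 85 184 mm⁴.
Bottom flange (beyond web): 96 × 22, A = 2 112 mm², y = 11 mm, Ī = 85 184 mm⁴.
By symmetry the centroid is at mid-height, ȳ = 145 mm.
Transfer each piece to the centroidal x-axis using Ī + A·d² with d = y − 145:
  web: d = 0 mm → contributes +28 453 833 mm⁴
  top flange (beyond web): d = 134 mm → contributes +38 008 256 mm⁴
  bottom flange (beyond web): d = -134 mm → contributes +38 008 256 mm⁴
Total I = 104 470 345 mm⁴.

Ix ≈ 1.0 × 10⁸ mm⁴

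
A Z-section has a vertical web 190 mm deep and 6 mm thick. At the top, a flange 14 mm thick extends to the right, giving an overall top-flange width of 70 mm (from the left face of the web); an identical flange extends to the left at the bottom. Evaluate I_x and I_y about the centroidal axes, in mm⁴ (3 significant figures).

I_x ≈ 1.73 × 10⁷ mm⁴, I_y ≈ 2.81 × 10⁶ mm⁴

Treat the section as a set of non-overlapping primitives; coordinates are from the bounding-box lower-left.
Web: 6 × 190, A = 1 140 mm², y = 95 mm, Ī = 3 429 500 mm⁴.
Top flange (beyond web): 64 × 14, A = 896 mm², y = 183 mm, Ī = 14 635 mm⁴.
Bottom flange (beyond web): 64 × 14, A = 896 mm², y = 7 mm, Ī = 14 635 mm⁴.
Centroid: ȳ = ΣA·y / ΣA = 95 mm.
Transfer each piece to the centroidal x-axis using Ī + A·d² with d = y − 95:
  web: d = 0 mm → contributes +3 429 500 mm⁴
  top flange (beyond web): d = 88 mm → contributes +6 953 259 mm⁴
  bottom flange (beyond web): d = -88 mm → contributes +6 953 259 mm⁴
Total I = 17 336 017 mm⁴.
For the y-axis: x̄ = 67 mm.
Repeating about the centroidal y-axis gives I_y = 2 810 289 mm⁴.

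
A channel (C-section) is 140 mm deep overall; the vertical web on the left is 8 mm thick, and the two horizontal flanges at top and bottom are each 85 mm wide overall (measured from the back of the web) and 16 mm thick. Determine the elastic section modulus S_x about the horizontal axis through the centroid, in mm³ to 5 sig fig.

Break the section into simple shapes (no overlaps), measuring from the bottom-left corner of the bounding box.
Web: 8 × 140, A = 1 120 mm², y = 70 mm, Ī = 1 829 333 mm⁴.
Top flange (beyond web): 77 × 16, A = 1 232 mm², y = 132 mm, Ī = 26282.67 mm⁴.
Bottom flange (beyond web): 77 × 16, A = 1 232 mm², y = 8 mm, Ī = 26282.67 mm⁴.
By symmetry the centroid is at mid-height, ȳ = 70 mm.
Transfer each piece to the horizontal axis through the centroid using Ī + A·d² with d = y − 70:
  web: d = 0 mm → contributes +1 829 333 mm⁴
  top flange (beyond web): d = 62 mm → contributes +4 762 091 mm⁴
  bottom flange (beyond web): d = -62 mm → contributes +4 762 091 mm⁴
Total I = 11 353 515 mm⁴.
Extreme fibre distance c = 70 mm; S = I/c = 162193.1 mm³.

S_x ≈ 1.6219 × 10⁵ mm³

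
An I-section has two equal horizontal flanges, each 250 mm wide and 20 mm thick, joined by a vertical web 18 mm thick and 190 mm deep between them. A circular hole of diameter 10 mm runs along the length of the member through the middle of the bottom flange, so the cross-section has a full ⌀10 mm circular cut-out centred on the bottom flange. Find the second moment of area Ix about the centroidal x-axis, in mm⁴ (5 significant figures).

Treat the section as a set of non-overlapping primitives; coordinates are from the bounding-box lower-left.
Bottom flange: 250 × 20, A = 5 000 mm², y = 10 mm, Ī = 166666.7 mm⁴.
Web: 18 × 190, A = 3 420 mm², y = 115 mm, Ī = 10 288 500 mm⁴.
Top flange: 250 × 20, A = 5 000 mm², y = 220 mm, Ī = 166666.7 mm⁴.
Hole (subtracted): ⌀10, A = 78.53982 mm², y = 10 mm, Ī = 490.8739 mm⁴.
Centroid: ȳ = ΣA·y / ΣA = 115.6181 mm.
Transfer each piece to the centroidal x-axis using Ī + A·d² with d = y − 115.6181:
  bottom flange: d = -105.6181 mm → contributes +55 942 608 mm⁴
  web: d = -0.6181243 mm → contributes +10 289 807 mm⁴
  top flange: d = 104.3819 mm → contributes +54 644 547 mm⁴
  hole: d = -105.6181 mm → contributes −876617.3 mm⁴
Total I = 120 000 344 mm⁴.

Ix ≈ 1.2000 × 10⁸ mm⁴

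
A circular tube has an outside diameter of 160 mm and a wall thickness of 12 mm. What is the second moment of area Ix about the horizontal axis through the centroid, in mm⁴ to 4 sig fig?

Treat the section as a set of non-overlapping primitives; coordinates are from the bounding-box lower-left.
Outer circle: ⌀160, A = 20106.2 mm², y = 80 mm, Ī = 32 169 909 mm⁴.
Bore (subtracted): ⌀136, A = 14526.7 mm², y = 80 mm, Ī = 16 792 893 mm⁴.
By symmetry the centroid is at mid-height, ȳ = 80 mm.
All pieces are centred on the horizontal axis through the centroid, so I = ΣĪ (holes subtracted) = 15 377 015 mm⁴.

Ix ≈ 1.538 × 10⁷ mm⁴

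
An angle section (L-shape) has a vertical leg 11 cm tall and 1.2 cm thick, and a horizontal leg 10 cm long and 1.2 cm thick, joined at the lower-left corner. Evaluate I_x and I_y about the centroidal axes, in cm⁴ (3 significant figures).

I_x ≈ 275 cm⁴, I_y ≈ 216 cm⁴

Decompose the section into non-overlapping parts with the origin at the bottom-left of its bounding rectangle.
Vertical leg: 1.2 × 11, A = 13.2 cm², y = 5.5 cm, Ī = 133.1 cm⁴.
Horizontal leg (remainder): 8.8 × 1.2, A = 10.56 cm², y = 0.6 cm, Ī = 1.2672 cm⁴.
Centroid: ȳ = ΣA·y / ΣA = 3.3222 cm.
Transfer each piece to the centroidal x-axis using Ī + A·d² with d = y − 3.3222:
  vertical leg: d = 2.1778 cm → contributes +195.7 cm⁴
  horizontal leg (remainder): d = -2.7222 cm → contributes +79.522 cm⁴
Total I = 275.23 cm⁴.
For the y-axis: x̄ = 2.8222 cm.
Repeating about the centroidal y-axis gives I_y = 216.4 cm⁴.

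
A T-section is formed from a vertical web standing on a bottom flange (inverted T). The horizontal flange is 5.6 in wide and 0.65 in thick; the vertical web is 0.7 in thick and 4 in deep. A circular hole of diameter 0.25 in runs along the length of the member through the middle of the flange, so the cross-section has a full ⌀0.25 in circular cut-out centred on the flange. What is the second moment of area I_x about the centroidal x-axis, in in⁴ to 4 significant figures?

Split into non-overlapping primitives; take the origin at the lower-left of the bounding box.
Flange: 5.6 × 0.65, A = 3.64 in², y = 0.325 in, Ī = 0.128158 in⁴.
Web: 0.7 × 4, A = 2.8 in², y = 2.65 in, Ī = 3.73333 in⁴.
Hole (subtracted): ⌀0.25, A = 0.0490874 in², y = 0.325 in, Ī = 0.000191748 in⁴.
Centroid: ȳ = ΣA·y / ΣA = 1.34363 in.
Transfer each piece to the centroidal x-axis using Ī + A·d² with d = y − 1.34363:
  flange: d = -1.01863 in → contributes +3.90508 in⁴
  web: d = 1.30637 in → contributes +8.51179 in⁴
  hole: d = -1.01863 in → contributes −0.0511256 in⁴
Total I = 12.3657 in⁴.

I_x ≈ 12.37 in⁴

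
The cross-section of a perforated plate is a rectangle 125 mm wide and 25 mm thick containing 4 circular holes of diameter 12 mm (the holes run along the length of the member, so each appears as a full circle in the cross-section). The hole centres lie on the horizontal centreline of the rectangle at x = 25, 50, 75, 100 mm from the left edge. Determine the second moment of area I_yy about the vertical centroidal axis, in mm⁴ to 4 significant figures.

I_yy ≈ 3.712 × 10⁶ mm⁴

Decompose the section into non-overlapping parts with the origin at the bottom-left of its bounding rectangle.
Plate: 125 × 25, A = 3 125 mm², x = 62.5 mm, Ī = 4 069 010 mm⁴.
Hole 1 (subtracted): ⌀12, A = 113.097 mm², x = 25 mm, Ī = 1017.88 mm⁴.
Hole 2 (subtracted): ⌀12, A = 113.097 mm², x = 50 mm, Ī = 1017.88 mm⁴.
Hole 3 (subtracted): ⌀12, A = 113.097 mm², x = 75 mm, Ī = 1017.88 mm⁴.
Hole 4 (subtracted): ⌀12, A = 113.097 mm², x = 100 mm, Ī = 1017.88 mm⁴.
By symmetry the centroid is at mid-width, x̄ = 62.5 mm.
Transfer each piece to the vertical centroidal axis using Ī + A·d² with d = x − 62.5:
  plate: d = 0 mm → contributes +4 069 010 mm⁴
  hole 1: d = -37.5 mm → contributes −160 061 mm⁴
  hole 2: d = -12.5 mm → contributes −18689.3 mm⁴
  hole 3: d = 12.5 mm → contributes −18689.3 mm⁴
  hole 4: d = 37.5 mm → contributes −160 061 mm⁴
Total I = 3 711 510 mm⁴.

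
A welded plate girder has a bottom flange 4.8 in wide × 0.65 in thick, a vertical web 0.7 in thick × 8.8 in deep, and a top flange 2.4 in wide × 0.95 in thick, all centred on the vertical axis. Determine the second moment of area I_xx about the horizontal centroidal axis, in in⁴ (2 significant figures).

I_xx ≈ 160 in⁴

Treat the section as a set of non-overlapping primitives; coordinates are from the bounding-box lower-left.
Bottom plate: 4.8 × 0.65, A = 3.12 in², y = 0.325 in, Ī = 0.1099 in⁴.
Web plate: 0.7 × 8.8, A = 6.16 in², y = 5.05 in, Ī = 39.75 in⁴.
Top plate: 2.4 × 0.95, A = 2.28 in², y = 9.925 in, Ī = 0.1715 in⁴.
Centroid: ȳ = ΣA·y / ΣA = 4.736 in.
Transfer each piece to the horizontal centroidal axis using Ī + A·d² with d = y − 4.736:
  bottom plate: d = -4.411 in → contributes +60.82 in⁴
  web plate: d = 0.3138 in → contributes +40.36 in⁴
  top plate: d = 5.189 in → contributes +61.56 in⁴
Total I = 162.7 in⁴.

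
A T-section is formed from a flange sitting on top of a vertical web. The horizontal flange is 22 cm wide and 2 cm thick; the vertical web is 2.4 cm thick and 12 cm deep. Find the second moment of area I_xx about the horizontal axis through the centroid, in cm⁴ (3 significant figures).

Treat the section as a set of non-overlapping primitives; coordinates are from the bounding-box lower-left.
Flange: 22 × 2, A = 44 cm², y = 13 cm, Ī = 14.667 cm⁴.
Web: 2.4 × 12, A = 28.8 cm², y = 6 cm, Ī = 345.6 cm⁴.
Centroid: ȳ = ΣA·y / ΣA = 10.231 cm.
Transfer each piece to the horizontal axis through the centroid using Ī + A·d² with d = y − 10.231:
  flange: d = 2.7692 cm → contributes +352.09 cm⁴
  web: d = -4.2308 cm → contributes +861.1 cm⁴
Total I = 1213.2 cm⁴.

I_xx ≈ 1210 cm⁴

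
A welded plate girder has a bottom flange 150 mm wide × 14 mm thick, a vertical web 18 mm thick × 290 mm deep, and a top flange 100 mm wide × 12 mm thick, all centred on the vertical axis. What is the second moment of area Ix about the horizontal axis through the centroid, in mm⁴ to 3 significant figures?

Ix ≈ 1.10 × 10⁸ mm⁴

Break the section into simple shapes (no overlaps), measuring from the bottom-left corner of the bounding box.
Bottom plate: 150 × 14, A = 2 100 mm², y = 7 mm, Ī = 34 300 mm⁴.
Web plate: 18 × 290, A = 5 220 mm², y = 159 mm, Ī = 36 583 500 mm⁴.
Top plate: 100 × 12, A = 1 200 mm², y = 310 mm, Ī = 14 400 mm⁴.
Centroid: ȳ = ΣA·y / ΣA = 142.8 mm.
Transfer each piece to the horizontal axis through the centroid using Ī + A·d² with d = y − 142.8:
  bottom plate: d = -135.8 mm → contributes +38 763 351 mm⁴
  web plate: d = 16.197 mm → contributes +37 952 960 mm⁴
  top plate: d = 167.2 mm → contributes +33 560 278 mm⁴
Total I = 110 276 589 mm⁴.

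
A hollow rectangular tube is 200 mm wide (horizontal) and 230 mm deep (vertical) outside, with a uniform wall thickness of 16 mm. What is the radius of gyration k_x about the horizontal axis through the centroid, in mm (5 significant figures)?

Treat the section as a set of non-overlapping primitives; coordinates are from the bounding-box lower-left.
Outer rectangle: 200 × 230, A = 46 000 mm², y = 115 mm, Ī = 202 783 333 mm⁴.
Inner void (subtracted): 168 × 198, A = 33 264 mm², y = 115 mm, Ī = 108 673 488 mm⁴.
By symmetry the centroid is at mid-height, ȳ = 115 mm.
All pieces are centred on the horizontal axis through the centroid, so I = ΣĪ (holes subtracted) = 94 109 845 mm⁴.
Radius of gyration: k = √(I/A) = √(94 109 845 / 12 736) = 85.96091 mm.

k_x ≈ 85.961 mm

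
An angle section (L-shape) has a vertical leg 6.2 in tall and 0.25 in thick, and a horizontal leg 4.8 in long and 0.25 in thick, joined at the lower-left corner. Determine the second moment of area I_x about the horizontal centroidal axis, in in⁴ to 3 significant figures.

I_x ≈ 10.8 in⁴

Split into non-overlapping primitives; take the origin at the lower-left of the bounding box.
Vertical leg: 0.25 × 6.2, A = 1.55 in², y = 3.1 in, Ī = 4.9652 in⁴.
Horizontal leg (remainder): 4.55 × 0.25, A = 1.1375 in², y = 0.125 in, Ī = 0.0059245 in⁴.
Centroid: ȳ = ΣA·y / ΣA = 1.8408 in.
Transfer each piece to the horizontal centroidal axis using Ī + A·d² with d = y − 1.8408:
  vertical leg: d = 1.2592 in → contributes +7.4228 in⁴
  horizontal leg (remainder): d = -1.7158 in → contributes +3.3547 in⁴
Total I = 10.778 in⁴.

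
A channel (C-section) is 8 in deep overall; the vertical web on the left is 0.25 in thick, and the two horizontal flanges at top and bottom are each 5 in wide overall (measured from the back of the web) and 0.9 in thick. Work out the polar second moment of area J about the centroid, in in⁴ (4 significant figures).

J ≈ 145.2 in⁴

Break the section into simple shapes (no overlaps), measuring from the bottom-left corner of the bounding box.
Web: 0.25 × 8, A = 2 in², y = 4 in, Ī = 10.6667 in⁴.
Top flange (beyond web): 4.75 × 0.9, A = 4.275 in², y = 7.55 in, Ī = 0.288563 in⁴.
Bottom flange (beyond web): 4.75 × 0.9, A = 4.275 in², y = 0.45 in, Ī = 0.288563 in⁴.
By symmetry the centroid is at mid-height, ȳ = 4 in.
Transfer each piece to the centroidal x-axis using Ī + A·d² with d = y − 4:
  web: d = 0 in → contributes +10.6667 in⁴
  top flange (beyond web): d = 3.55 in → contributes +54.1643 in⁴
  bottom flange (beyond web): d = -3.55 in → contributes +54.1643 in⁴
Total I = 118.995 in⁴.
For the y-axis: x̄ = 2.15107 in.
Repeating about the centroidal y-axis gives I_y = 26.2165 in⁴.
Polar second moment: J = I_x + I_y = 145.212 in⁴.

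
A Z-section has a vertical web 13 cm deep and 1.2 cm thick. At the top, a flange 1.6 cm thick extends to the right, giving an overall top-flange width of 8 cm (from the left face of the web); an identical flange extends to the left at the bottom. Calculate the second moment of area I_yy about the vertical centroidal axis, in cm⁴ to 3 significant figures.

I_yy ≈ 434 cm⁴

Treat the section as a set of non-overlapping primitives; coordinates are from the bounding-box lower-left.
Web: 1.2 × 13, A = 15.6 cm², x = 7.4 cm, Ī = 1.872 cm⁴.
Top flange (beyond web): 6.8 × 1.6, A = 10.88 cm², x = 11.4 cm, Ī = 41.924 cm⁴.
Bottom flange (beyond web): 6.8 × 1.6, A = 10.88 cm², x = 3.4 cm, Ī = 41.924 cm⁴.
Centroid: x̄ = ΣA·x / ΣA = 7.4 cm.
Transfer each piece to the vertical centroidal axis using Ī + A·d² with d = x − 7.4:
  web: d = 0 cm → contributes +1.872 cm⁴
  top flange (beyond web): d = 4 cm → contributes +216 cm⁴
  bottom flange (beyond web): d = -4 cm → contributes +216 cm⁴
Total I = 433.88 cm⁴.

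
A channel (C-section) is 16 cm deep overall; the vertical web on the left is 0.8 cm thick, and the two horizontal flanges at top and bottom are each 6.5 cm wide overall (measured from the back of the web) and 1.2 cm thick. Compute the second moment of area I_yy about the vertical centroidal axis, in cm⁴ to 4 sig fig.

I_yy ≈ 107.6 cm⁴

Decompose the section into non-overlapping parts with the origin at the bottom-left of its bounding rectangle.
Web: 0.8 × 16, A = 12.8 cm², x = 0.4 cm, Ī = 0.682667 cm⁴.
Top flange (beyond web): 5.7 × 1.2, A = 6.84 cm², x = 3.65 cm, Ī = 18.5193 cm⁴.
Bottom flange (beyond web): 5.7 × 1.2, A = 6.84 cm², x = 3.65 cm, Ī = 18.5193 cm⁴.
Centroid: x̄ = ΣA·x / ΣA = 2.079 cm.
Transfer each piece to the vertical centroidal axis using Ī + A·d² with d = x − 2.079:
  web: d = -1.679 cm → contributes +36.7665 cm⁴
  top flange (beyond web): d = 1.571 cm → contributes +35.4006 cm⁴
  bottom flange (beyond web): d = 1.571 cm → contributes +35.4006 cm⁴
Total I = 107.568 cm⁴.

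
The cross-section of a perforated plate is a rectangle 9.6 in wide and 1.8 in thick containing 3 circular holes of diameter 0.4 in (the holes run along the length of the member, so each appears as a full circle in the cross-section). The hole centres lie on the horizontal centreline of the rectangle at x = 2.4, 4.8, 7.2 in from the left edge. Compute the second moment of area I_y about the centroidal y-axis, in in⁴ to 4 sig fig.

Split into non-overlapping primitives; take the origin at the lower-left of the bounding box.
Plate: 9.6 × 1.8, A = 17.28 in², x = 4.8 in, Ī = 132.71 in⁴.
Hole 1 (subtracted): ⌀0.4, A = 0.125664 in², x = 2.4 in, Ī = 0.00125664 in⁴.
Hole 2 (subtracted): ⌀0.4, A = 0.125664 in², x = 4.8 in, Ī = 0.00125664 in⁴.
Hole 3 (subtracted): ⌀0.4, A = 0.125664 in², x = 7.2 in, Ī = 0.00125664 in⁴.
By symmetry the centroid is at mid-width, x̄ = 4.8 in.
Transfer each piece to the centroidal y-axis using Ī + A·d² with d = x − 4.8:
  plate: d = 0 in → contributes +132.71 in⁴
  hole 1: d = -2.4 in → contributes −0.72508 in⁴
  hole 2: d = 0 in → contributes −0.00125664 in⁴
  hole 3: d = 2.4 in → contributes −0.72508 in⁴
Total I = 131.259 in⁴.

I_y ≈ 131.3 in⁴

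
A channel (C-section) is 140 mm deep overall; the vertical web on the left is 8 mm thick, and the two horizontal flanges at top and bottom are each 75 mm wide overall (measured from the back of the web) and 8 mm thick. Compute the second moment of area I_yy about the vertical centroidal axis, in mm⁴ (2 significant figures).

I_yy ≈ 1.2 × 10⁶ mm⁴

Break the section into simple shapes (no overlaps), measuring from the bottom-left corner of the bounding box.
Web: 8 × 140, A = 1 120 mm², x = 4 mm, Ī = 5 973 mm⁴.
Top flange (beyond web): 67 × 8, A = 536 mm², x = 41.5 mm, Ī = 200 509 mm⁴.
Bottom flange (beyond web): 67 × 8, A = 536 mm², x = 41.5 mm, Ī = 200 509 mm⁴.
Centroid: x̄ = ΣA·x / ΣA = 22.34 mm.
Transfer each piece to the vertical centroidal axis using Ī + A·d² with d = x − 22.34:
  web: d = -18.34 mm → contributes +382 668 mm⁴
  top flange (beyond web): d = 19.16 mm → contributes +397 289 mm⁴
  bottom flange (beyond web): d = 19.16 mm → contributes +397 289 mm⁴
Total I = 1 177 246 mm⁴.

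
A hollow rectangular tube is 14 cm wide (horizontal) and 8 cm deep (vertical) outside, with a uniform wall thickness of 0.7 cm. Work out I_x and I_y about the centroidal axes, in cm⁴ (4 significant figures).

I_x ≈ 295.5 cm⁴, I_y ≈ 729.1 cm⁴

Decompose the section into non-overlapping parts with the origin at the bottom-left of its bounding rectangle.
Outer rectangle: 14 × 8, A = 112 cm², y = 4 cm, Ī = 597.333 cm⁴.
Inner void (subtracted): 12.6 × 6.6, A = 83.16 cm², y = 4 cm, Ī = 301.871 cm⁴.
By symmetry the centroid is at mid-height, ȳ = 4 cm.
All pieces are centred on the centroidal x-axis, so I = ΣĪ (holes subtracted) = 295.463 cm⁴.
Repeating about the centroidal y-axis gives I_y = 729.127 cm⁴.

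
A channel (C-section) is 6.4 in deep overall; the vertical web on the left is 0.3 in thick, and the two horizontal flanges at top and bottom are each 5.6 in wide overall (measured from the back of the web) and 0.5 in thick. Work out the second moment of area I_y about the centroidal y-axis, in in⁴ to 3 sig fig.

I_y ≈ 23.5 in⁴

Split into non-overlapping primitives; take the origin at the lower-left of the bounding box.
Web: 0.3 × 6.4, A = 1.92 in², x = 0.15 in, Ī = 0.0144 in⁴.
Top flange (beyond web): 5.3 × 0.5, A = 2.65 in², x = 2.95 in, Ī = 6.2032 in⁴.
Bottom flange (beyond web): 5.3 × 0.5, A = 2.65 in², x = 2.95 in, Ī = 6.2032 in⁴.
Centroid: x̄ = ΣA·x / ΣA = 2.2054 in.
Transfer each piece to the centroidal y-axis using Ī + A·d² with d = x − 2.2054:
  web: d = -2.0554 in → contributes +8.1258 in⁴
  top flange (beyond web): d = 0.7446 in → contributes +7.6724 in⁴
  bottom flange (beyond web): d = 0.7446 in → contributes +7.6724 in⁴
Total I = 23.471 in⁴.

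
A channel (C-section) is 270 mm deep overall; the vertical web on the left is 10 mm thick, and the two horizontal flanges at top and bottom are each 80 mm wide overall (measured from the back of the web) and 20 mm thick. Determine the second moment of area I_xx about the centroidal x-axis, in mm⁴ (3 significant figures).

I_xx ≈ 6.02 × 10⁷ mm⁴

Decompose the section into non-overlapping parts with the origin at the bottom-left of its bounding rectangle.
Web: 10 × 270, A = 2 700 mm², y = 135 mm, Ī = 16 402 500 mm⁴.
Top flange (beyond web): 70 × 20, A = 1 400 mm², y = 260 mm, Ī = 46 667 mm⁴.
Bottom flange (beyond web): 70 × 20, A = 1 400 mm², y = 10 mm, Ī = 46 667 mm⁴.
By symmetry the centroid is at mid-height, ȳ = 135 mm.
Transfer each piece to the centroidal x-axis using Ī + A·d² with d = y − 135:
  web: d = 0 mm → contributes +16 402 500 mm⁴
  top flange (beyond web): d = 125 mm → contributes +21 921 667 mm⁴
  bottom flange (beyond web): d = -125 mm → contributes +21 921 667 mm⁴
Total I = 60 245 833 mm⁴.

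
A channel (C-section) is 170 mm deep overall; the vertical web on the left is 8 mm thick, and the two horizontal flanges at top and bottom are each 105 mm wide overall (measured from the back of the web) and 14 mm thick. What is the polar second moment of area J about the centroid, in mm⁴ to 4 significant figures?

Break the section into simple shapes (no overlaps), measuring from the bottom-left corner of the bounding box.
Web: 8 × 170, A = 1 360 mm², y = 85 mm, Ī = 3 275 333 mm⁴.
Top flange (beyond web): 97 × 14, A = 1 358 mm², y = 163 mm, Ī = 22180.7 mm⁴.
Bottom flange (beyond web): 97 × 14, A = 1 358 mm², y = 7 mm, Ī = 22180.7 mm⁴.
By symmetry the centroid is at mid-height, ȳ = 85 mm.
Transfer each piece to the centroidal x-axis using Ī + A·d² with d = y − 85:
  web: d = 0 mm → contributes +3 275 333 mm⁴
  top flange (beyond web): d = 78 mm → contributes +8 284 253 mm⁴
  bottom flange (beyond web): d = -78 mm → contributes +8 284 253 mm⁴
Total I = 19 843 839 mm⁴.
For the y-axis: x̄ = 38.9828 mm.
Repeating about the centroidal y-axis gives I_y = 4 634 597 mm⁴.
Polar second moment: J = I_x + I_y = 24 478 436 mm⁴.

J ≈ 2.448 × 10⁷ mm⁴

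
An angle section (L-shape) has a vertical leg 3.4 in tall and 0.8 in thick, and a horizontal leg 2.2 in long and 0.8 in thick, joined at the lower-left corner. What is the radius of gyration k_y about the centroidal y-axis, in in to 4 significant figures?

k_y ≈ 0.5791 in

Break the section into simple shapes (no overlaps), measuring from the bottom-left corner of the bounding box.
Vertical leg: 0.8 × 3.4, A = 2.72 in², x = 0.4 in, Ī = 0.145067 in⁴.
Horizontal leg (remainder): 1.4 × 0.8, A = 1.12 in², x = 1.5 in, Ī = 0.182933 in⁴.
Centroid: x̄ = ΣA·x / ΣA = 0.720833 in.
Transfer each piece to the centroidal y-axis using Ī + A·d² with d = x − 0.720833:
  vertical leg: d = -0.320833 in → contributes +0.425047 in⁴
  horizontal leg (remainder): d = 0.779167 in → contributes +0.862886 in⁴
Total I = 1.28793 in⁴.
Radius of gyration: k = √(I/A) = √(1.28793 / 3.84) = 0.579137 in.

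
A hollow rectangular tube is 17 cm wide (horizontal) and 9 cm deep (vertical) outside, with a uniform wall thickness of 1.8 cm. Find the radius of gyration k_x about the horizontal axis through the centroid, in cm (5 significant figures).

k_x ≈ 3.2598 cm

Break the section into simple shapes (no overlaps), measuring from the bottom-left corner of the bounding box.
Outer rectangle: 17 × 9, A = 153 cm², y = 4.5 cm, Ī = 1032.75 cm⁴.
Inner void (subtracted): 13.4 × 5.4, A = 72.36 cm², y = 4.5 cm, Ī = 175.8348 cm⁴.
By symmetry the centroid is at mid-height, ȳ = 4.5 cm.
All pieces are centred on the horizontal axis through the centroid, so I = ΣĪ (holes subtracted) = 856.9152 cm⁴.
Radius of gyration: k = √(I/A) = √(856.9152 / 80.64) = 3.25982 cm.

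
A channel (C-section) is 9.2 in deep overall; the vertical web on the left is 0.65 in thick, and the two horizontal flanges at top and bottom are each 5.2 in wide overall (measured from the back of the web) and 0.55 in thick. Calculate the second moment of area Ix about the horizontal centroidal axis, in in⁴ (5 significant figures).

Ix ≈ 135.93 in⁴

Break the section into simple shapes (no overlaps), measuring from the bottom-left corner of the bounding box.
Web: 0.65 × 9.2, A = 5.98 in², y = 4.6 in, Ī = 42.17893 in⁴.
Top flange (beyond web): 4.55 × 0.55, A = 2.5025 in², y = 8.925 in, Ī = 0.06308385 in⁴.
Bottom flange (beyond web): 4.55 × 0.55, A = 2.5025 in², y = 0.275 in, Ī = 0.06308385 in⁴.
By symmetry the centroid is at mid-height, ȳ = 4.6 in.
Transfer each piece to the horizontal centroidal axis using Ī + A·d² with d = y − 4.6:
  web: d = 0 in → contributes +42.17893 in⁴
  top flange (beyond web): d = 4.325 in → contributes +46.87391 in⁴
  bottom flange (beyond web): d = -4.325 in → contributes +46.87391 in⁴
Total I = 135.9268 in⁴.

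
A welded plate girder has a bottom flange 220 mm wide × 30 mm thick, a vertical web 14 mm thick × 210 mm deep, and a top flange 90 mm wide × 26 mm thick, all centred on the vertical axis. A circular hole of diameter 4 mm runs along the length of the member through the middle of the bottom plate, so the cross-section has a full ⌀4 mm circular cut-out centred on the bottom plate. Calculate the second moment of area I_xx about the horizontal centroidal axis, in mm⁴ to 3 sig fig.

I_xx ≈ 1.17 × 10⁸ mm⁴

Split into non-overlapping primitives; take the origin at the lower-left of the bounding box.
Bottom plate: 220 × 30, A = 6 600 mm², y = 15 mm, Ī = 495 000 mm⁴.
Web plate: 14 × 210, A = 2 940 mm², y = 135 mm, Ī = 10 804 500 mm⁴.
Top plate: 90 × 26, A = 2 340 mm², y = 253 mm, Ī = 131 820 mm⁴.
Hole (subtracted): ⌀4, A = 12.566 mm², y = 15 mm, Ī = 12.566 mm⁴.
Centroid: ȳ = ΣA·y / ΣA = 91.657 mm.
Transfer each piece to the horizontal centroidal axis using Ī + A·d² with d = y − 91.657:
  bottom plate: d = -76.657 mm → contributes +39 278 393 mm⁴
  web plate: d = 43.343 mm → contributes +16 327 670 mm⁴
  top plate: d = 161.34 mm → contributes +61 045 797 mm⁴
  hole: d = -76.657 mm → contributes −73 856 mm⁴
Total I = 116 578 004 mm⁴.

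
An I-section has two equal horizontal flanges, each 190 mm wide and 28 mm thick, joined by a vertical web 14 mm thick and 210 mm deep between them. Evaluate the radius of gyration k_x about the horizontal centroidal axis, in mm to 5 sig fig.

Treat the section as a set of non-overlapping primitives; coordinates are from the bounding-box lower-left.
Bottom flange: 190 × 28, A = 5 320 mm², y = 14 mm, Ī = 347573.3 mm⁴.
Web: 14 × 210, A = 2 940 mm², y = 133 mm, Ī = 10 804 500 mm⁴.
Top flange: 190 × 28, A = 5 320 mm², y = 252 mm, Ī = 347573.3 mm⁴.
By symmetry the centroid is at mid-height, ȳ = 133 mm.
Transfer each piece to the horizontal centroidal axis using Ī + A·d² with d = y − 133:
  bottom flange: d = -119 mm → contributes +75 684 093 mm⁴
  web: d = 0 mm → contributes +10 804 500 mm⁴
  top flange: d = 119 mm → contributes +75 684 093 mm⁴
Total I = 162 172 687 mm⁴.
Radius of gyration: k = √(I/A) = √(162 172 687 / 13 580) = 109.2796 mm.

k_x ≈ 109.28 mm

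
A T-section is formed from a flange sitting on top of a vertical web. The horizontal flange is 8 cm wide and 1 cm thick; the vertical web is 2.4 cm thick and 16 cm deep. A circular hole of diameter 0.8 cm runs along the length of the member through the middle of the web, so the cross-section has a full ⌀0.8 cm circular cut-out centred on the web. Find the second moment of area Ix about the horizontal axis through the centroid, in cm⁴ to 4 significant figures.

Ix ≈ 1297 cm⁴

Split into non-overlapping primitives; take the origin at the lower-left of the bounding box.
Flange: 8 × 1, A = 8 cm², y = 16.5 cm, Ī = 0.666667 cm⁴.
Web: 2.4 × 16, A = 38.4 cm², y = 8 cm, Ī = 819.2 cm⁴.
Hole (subtracted): ⌀0.8, A = 0.502655 cm², y = 8 cm, Ī = 0.0201062 cm⁴.
Centroid: ȳ = ΣA·y / ΣA = 9.48157 cm.
Transfer each piece to the horizontal axis through the centroid using Ī + A·d² with d = y − 9.48157:
  flange: d = 7.01843 cm → contributes +394.734 cm⁴
  web: d = -1.48157 cm → contributes +903.49 cm⁴
  hole: d = -1.48157 cm → contributes −1.12345 cm⁴
Total I = 1297.1 cm⁴.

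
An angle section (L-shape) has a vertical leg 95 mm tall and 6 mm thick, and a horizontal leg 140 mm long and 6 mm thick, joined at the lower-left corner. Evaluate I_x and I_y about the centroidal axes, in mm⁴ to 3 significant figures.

I_x ≈ 1.09 × 10⁶ mm⁴, I_y ≈ 2.84 × 10⁶ mm⁴

Treat the section as a set of non-overlapping primitives; coordinates are from the bounding-box lower-left.
Vertical leg: 6 × 95, A = 570 mm², y = 47.5 mm, Ī = 428 688 mm⁴.
Horizontal leg (remainder): 134 × 6, A = 804 mm², y = 3 mm, Ī = 2 412 mm⁴.
Centroid: ȳ = ΣA·y / ΣA = 21.461 mm.
Transfer each piece to the centroidal x-axis using Ī + A·d² with d = y − 21.461:
  vertical leg: d = 26.039 mm → contributes +815 173 mm⁴
  horizontal leg (remainder): d = -18.461 mm → contributes +276 413 mm⁴
Total I = 1 091 586 mm⁴.
For the y-axis: x̄ = 43.961 mm.
Repeating about the centroidal y-axis gives I_y = 2 839 094 mm⁴.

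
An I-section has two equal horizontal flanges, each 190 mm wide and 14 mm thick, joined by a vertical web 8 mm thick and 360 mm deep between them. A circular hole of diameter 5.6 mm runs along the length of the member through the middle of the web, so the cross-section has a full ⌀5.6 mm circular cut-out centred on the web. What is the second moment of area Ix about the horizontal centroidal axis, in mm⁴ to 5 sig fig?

Ix ≈ 2.1723 × 10⁸ mm⁴

Split into non-overlapping primitives; take the origin at the lower-left of the bounding box.
Bottom flange: 190 × 14, A = 2 660 mm², y = 7 mm, Ī = 43446.67 mm⁴.
Web: 8 × 360, A = 2 880 mm², y = 194 mm, Ī = 31 104 000 mm⁴.
Top flange: 190 × 14, A = 2 660 mm², y = 381 mm, Ī = 43446.67 mm⁴.
Hole (subtracted): ⌀5.6, A = 24.63009 mm², y = 194 mm, Ī = 48.27497 mm⁴.
By symmetry the centroid is at mid-height, ȳ = 194 mm.
Transfer each piece to the horizontal centroidal axis using Ī + A·d² with d = y − 194:
  bottom flange: d = -187 mm → contributes +93 060 987 mm⁴
  web: d = 0 mm → contributes +31 104 000 mm⁴
  top flange: d = 187 mm → contributes +93 060 987 mm⁴
  hole: d = 0 mm → contributes −48.27497 mm⁴
Total I = 217 225 925 mm⁴.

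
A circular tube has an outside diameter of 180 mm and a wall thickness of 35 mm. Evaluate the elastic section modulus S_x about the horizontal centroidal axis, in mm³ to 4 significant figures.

Treat the section as a set of non-overlapping primitives; coordinates are from the bounding-box lower-left.
Outer circle: ⌀180, A = 25446.9 mm², y = 90 mm, Ī = 51 529 974 mm⁴.
Bore (subtracted): ⌀110, A = 9503.32 mm², y = 90 mm, Ī = 7 186 884 mm⁴.
By symmetry the centroid is at mid-height, ȳ = 90 mm.
All pieces are centred on the horizontal centroidal axis, so I = ΣĪ (holes subtracted) = 44 343 089 mm⁴.
Extreme fibre distance c = 90 mm; S = I/c = 492 701 mm³.

S_x ≈ 4.927 × 10⁵ mm³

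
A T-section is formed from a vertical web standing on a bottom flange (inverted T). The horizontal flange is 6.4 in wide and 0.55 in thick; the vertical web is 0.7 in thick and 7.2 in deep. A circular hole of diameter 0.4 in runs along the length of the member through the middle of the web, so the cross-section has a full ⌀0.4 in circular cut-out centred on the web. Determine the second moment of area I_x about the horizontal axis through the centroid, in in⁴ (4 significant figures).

Break the section into simple shapes (no overlaps), measuring from the bottom-left corner of the bounding box.
Flange: 6.4 × 0.55, A = 3.52 in², y = 0.275 in, Ī = 0.0887333 in⁴.
Web: 0.7 × 7.2, A = 5.04 in², y = 4.15 in, Ī = 21.7728 in⁴.
Hole (subtracted): ⌀0.4, A = 0.125664 in², y = 4.15 in, Ī = 0.00125664 in⁴.
Centroid: ȳ = ΣA·y / ΣA = 2.5328 in.
Transfer each piece to the horizontal axis through the centroid using Ī + A·d² with d = y − 2.5328:
  flange: d = -2.2578 in → contributes +18.0325 in⁴
  web: d = 1.6172 in → contributes +34.9541 in⁴
  hole: d = 1.6172 in → contributes −0.329909 in⁴
Total I = 52.6567 in⁴.

I_x ≈ 52.66 in⁴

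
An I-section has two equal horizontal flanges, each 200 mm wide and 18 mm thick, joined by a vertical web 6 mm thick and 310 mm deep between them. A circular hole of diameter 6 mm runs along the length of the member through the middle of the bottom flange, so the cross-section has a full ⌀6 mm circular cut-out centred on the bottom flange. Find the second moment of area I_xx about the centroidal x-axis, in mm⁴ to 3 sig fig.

I_xx ≈ 2.08 × 10⁸ mm⁴

Treat the section as a set of non-overlapping primitives; coordinates are from the bounding-box lower-left.
Bottom flange: 200 × 18, A = 3 600 mm², y = 9 mm, Ī = 97 200 mm⁴.
Web: 6 × 310, A = 1 860 mm², y = 173 mm, Ī = 14 895 500 mm⁴.
Top flange: 200 × 18, A = 3 600 mm², y = 337 mm, Ī = 97 200 mm⁴.
Hole (subtracted): ⌀6, A = 28.274 mm², y = 9 mm, Ī = 63.617 mm⁴.
Centroid: ȳ = ΣA·y / ΣA = 173.51 mm.
Transfer each piece to the centroidal x-axis using Ī + A·d² with d = y − 173.51:
  bottom flange: d = -164.51 mm → contributes +97 529 985 mm⁴
  web: d = -0.51341 mm → contributes +14 895 990 mm⁴
  top flange: d = 163.49 mm → contributes +96 317 513 mm⁴
  hole: d = -164.51 mm → contributes −765 299 mm⁴
Total I = 207 978 189 mm⁴.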